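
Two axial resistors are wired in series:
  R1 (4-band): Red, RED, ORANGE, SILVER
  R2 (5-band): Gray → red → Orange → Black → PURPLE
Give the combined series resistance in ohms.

22823 Ω

R1: red, red → 22; orange ×10^3 → 22000 Ω.
R2: grey, red, orange → 823; black ×1 → 823 Ω.
Series: 22000 + 823 = 22823 Ω.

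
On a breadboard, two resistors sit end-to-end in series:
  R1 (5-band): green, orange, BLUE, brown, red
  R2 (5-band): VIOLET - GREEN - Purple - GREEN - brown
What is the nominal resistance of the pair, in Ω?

R1: green, orange, blue → 536; brown ×10 → 5360 Ω.
R2: violet, green, violet → 757; green ×10^5 → 75700000 Ω.
Series: 5360 + 75700000 = 75705360 Ω.

75705360 Ω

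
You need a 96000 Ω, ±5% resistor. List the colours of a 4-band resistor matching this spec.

96000 Ω = 96 × 10^3.
9 → white
6 → blue
Multiplier 10^3 → orange.
±5% tolerance → gold.

white, blue, orange, gold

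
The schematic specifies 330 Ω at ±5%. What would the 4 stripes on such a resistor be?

orange, orange, brown, gold

330 Ω = 33 × 10^1.
3 → orange
3 → orange
Multiplier 10^1 → brown.
±5% tolerance → gold.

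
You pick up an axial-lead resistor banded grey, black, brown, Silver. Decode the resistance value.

Grey → 8 (first significant figure)
Black → 0 (second significant figure)
Brown → ×10 multiplier
80 × 10 = 800 Ω

800 Ω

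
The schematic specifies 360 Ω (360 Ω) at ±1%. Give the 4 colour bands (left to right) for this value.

orange, blue, brown, brown

360 Ω = 36 × 10^1.
3 → orange
6 → blue
Multiplier 10^1 → brown.
±1% tolerance → brown.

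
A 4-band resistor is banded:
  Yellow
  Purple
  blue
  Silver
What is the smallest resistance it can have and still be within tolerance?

Yellow → 4 (first significant figure)
Violet → 7 (second significant figure)
Blue → ×10^6 multiplier
Silver → ±10% tolerance
47 × 1000000 = 47000000 Ω
Smallest = 47000000 × (1 − 10/100) = 42300000 Ω.

42300000 Ω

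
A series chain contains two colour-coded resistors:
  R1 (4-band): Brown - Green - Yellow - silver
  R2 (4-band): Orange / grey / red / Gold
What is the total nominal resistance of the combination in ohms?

R1: brown, green → 15; yellow ×10^4 → 150000 Ω.
R2: orange, grey → 38; red ×10^2 → 3800 Ω.
Series: 150000 + 3800 = 153800 Ω.

153800 Ω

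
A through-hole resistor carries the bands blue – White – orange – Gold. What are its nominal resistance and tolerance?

Blue → 6 (first significant figure)
White → 9 (second significant figure)
Orange → ×10^3 multiplier
Gold → ±5% tolerance
69 × 1000 = 69000 Ω

69000 Ω ±5%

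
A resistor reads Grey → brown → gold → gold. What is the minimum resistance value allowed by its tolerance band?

Grey → 8 (first significant figure)
Brown → 1 (second significant figure)
Gold → ×0.1 multiplier
Gold → ±5% tolerance
81 × 0.1 = 8.1 Ω
Minimum = 8.1 × (1 − 5/100) = 7.695 Ω.

7.695 Ω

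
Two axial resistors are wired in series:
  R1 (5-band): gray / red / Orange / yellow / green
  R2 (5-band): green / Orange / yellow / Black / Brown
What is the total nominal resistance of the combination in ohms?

R1: grey, red, orange → 823; yellow ×10^4 → 8230000 Ω.
R2: green, orange, yellow → 534; black ×1 → 534 Ω.
Series: 8230000 + 534 = 8230534 Ω.

8230534 Ω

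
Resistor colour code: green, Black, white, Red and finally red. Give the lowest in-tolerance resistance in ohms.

Green → 5 (first significant figure)
Black → 0 (second significant figure)
White → 9 (third significant figure)
Red → ×10^2 multiplier
Red → ±2% tolerance
509 × 100 = 50900 Ω
Lowest = 50900 × (1 − 2/100) = 49882 Ω.

49882 Ω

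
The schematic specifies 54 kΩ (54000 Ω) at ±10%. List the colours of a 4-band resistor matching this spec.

green, yellow, orange, silver

54000 Ω = 54 × 10^3.
5 → green
4 → yellow
Multiplier 10^3 → orange.
±10% tolerance → silver.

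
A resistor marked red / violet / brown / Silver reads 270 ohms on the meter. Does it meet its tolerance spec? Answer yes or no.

yes

Red → 2 (first significant figure)
Violet → 7 (second significant figure)
Brown → ×10 multiplier
Silver → ±10% tolerance
27 × 10 = 270 Ω
Allowed range: 243 Ω to 297 Ω.
270 ohms lies inside that range.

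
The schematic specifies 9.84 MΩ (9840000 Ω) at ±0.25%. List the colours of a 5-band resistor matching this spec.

white, grey, yellow, yellow, blue

9840000 Ω = 984 × 10^4.
9 → white
8 → grey
4 → yellow
Multiplier 10^4 → yellow.
±0.25% tolerance → blue.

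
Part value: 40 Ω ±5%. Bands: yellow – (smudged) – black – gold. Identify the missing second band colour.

40 Ω = 40 × 10^0.
The second band gives digit 0 of the significand, and 0 is black.

black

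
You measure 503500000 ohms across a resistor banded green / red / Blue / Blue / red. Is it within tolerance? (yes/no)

no

Green → 5 (first significant figure)
Red → 2 (second significant figure)
Blue → 6 (third significant figure)
Blue → ×10^6 multiplier
Red → ±2% tolerance
526 × 1000000 = 526000000 Ω
Allowed range: 515480000 Ω to 536520000 Ω.
503500000 ohms lies outside that range.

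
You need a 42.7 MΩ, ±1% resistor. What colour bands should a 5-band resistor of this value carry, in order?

42700000 Ω = 427 × 10^5.
4 → yellow
2 → red
7 → violet
Multiplier 10^5 → green.
±1% tolerance → brown.

yellow, red, violet, green, brown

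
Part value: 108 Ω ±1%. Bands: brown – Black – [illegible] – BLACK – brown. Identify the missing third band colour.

108 Ω = 108 × 10^0.
The third band gives digit 8 of the significand, and 8 is grey.

grey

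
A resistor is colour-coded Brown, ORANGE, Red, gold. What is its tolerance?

±5%

The last band, gold, is the tolerance band.
Gold corresponds to ±5%.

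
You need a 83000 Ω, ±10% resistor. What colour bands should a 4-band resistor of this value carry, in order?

83000 Ω = 83 × 10^3.
8 → grey
3 → orange
Multiplier 10^3 → orange.
±10% tolerance → silver.

grey, orange, orange, silver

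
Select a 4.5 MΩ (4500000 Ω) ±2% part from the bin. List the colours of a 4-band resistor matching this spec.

4500000 Ω = 45 × 10^5.
4 → yellow
5 → green
Multiplier 10^5 → green.
±2% tolerance → red.

yellow, green, green, red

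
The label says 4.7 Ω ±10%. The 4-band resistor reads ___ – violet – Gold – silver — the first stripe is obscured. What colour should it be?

4.7 Ω = 47 × 10^-1.
The first band gives digit 4 of the significand, and 4 is yellow.

yellow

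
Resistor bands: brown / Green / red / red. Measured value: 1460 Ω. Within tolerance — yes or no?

Brown → 1 (first significant figure)
Green → 5 (second significant figure)
Red → ×10^2 multiplier
Red → ±2% tolerance
15 × 100 = 1500 Ω
Allowed range: 1470 Ω to 1530 Ω.
1460 Ω lies outside that range.

no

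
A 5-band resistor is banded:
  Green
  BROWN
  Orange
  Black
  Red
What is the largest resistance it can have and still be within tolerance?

Green → 5 (first significant figure)
Brown → 1 (second significant figure)
Orange → 3 (third significant figure)
Black → ×1 multiplier
Red → ±2% tolerance
513 × 1 = 513 Ω
Largest = 513 × (1 + 2/100) = 523.26 Ω.

523.26 Ω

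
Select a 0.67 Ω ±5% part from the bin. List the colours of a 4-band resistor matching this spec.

0.67 Ω = 67 × 10^-2.
6 → blue
7 → violet
Multiplier 10^-2 → silver.
±5% tolerance → gold.

blue, violet, silver, gold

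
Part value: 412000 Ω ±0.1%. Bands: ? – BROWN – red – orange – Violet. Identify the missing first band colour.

yellow

412000 Ω = 412 × 10^3.
The first band gives digit 4 of the significand, and 4 is yellow.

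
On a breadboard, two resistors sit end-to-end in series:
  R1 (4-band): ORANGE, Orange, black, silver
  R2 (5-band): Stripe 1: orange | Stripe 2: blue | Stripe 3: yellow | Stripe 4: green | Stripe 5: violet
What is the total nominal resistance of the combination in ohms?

R1: orange, orange → 33; black ×1 → 33 Ω.
R2: orange, blue, yellow → 364; green ×10^5 → 36400000 Ω.
Series: 33 + 36400000 = 36400033 Ω.

36400033 Ω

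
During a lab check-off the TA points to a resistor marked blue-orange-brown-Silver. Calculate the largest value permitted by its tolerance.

693 Ω

Blue → 6 (first significant figure)
Orange → 3 (second significant figure)
Brown → ×10 multiplier
Silver → ±10% tolerance
63 × 10 = 630 Ω
Largest = 630 × (1 + 10/100) = 693 Ω.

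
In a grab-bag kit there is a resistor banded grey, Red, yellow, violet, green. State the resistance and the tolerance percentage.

Grey → 8 (first significant figure)
Red → 2 (second significant figure)
Yellow → 4 (third significant figure)
Violet → ×10^7 multiplier
Green → ±0.5% tolerance
824 × 10000000 = 8240000000 Ω

8240000000 Ω ±0.5%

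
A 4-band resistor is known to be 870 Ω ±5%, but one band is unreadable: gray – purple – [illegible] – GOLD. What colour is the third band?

870 Ω = 87 × 10^1.
The third band is the multiplier, 10^1, which is brown.

brown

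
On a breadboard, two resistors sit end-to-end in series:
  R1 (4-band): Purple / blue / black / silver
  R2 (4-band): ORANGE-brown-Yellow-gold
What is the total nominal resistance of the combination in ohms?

R1: violet, blue → 76; black ×1 → 76 Ω.
R2: orange, brown → 31; yellow ×10^4 → 310000 Ω.
Series: 76 + 310000 = 310076 Ω.

310076 Ω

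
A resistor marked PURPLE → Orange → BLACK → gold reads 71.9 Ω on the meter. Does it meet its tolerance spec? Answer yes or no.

Violet → 7 (first significant figure)
Orange → 3 (second significant figure)
Black → ×1 multiplier
Gold → ±5% tolerance
73 × 1 = 73 Ω
Allowed range: 69.35 Ω to 76.65 Ω.
71.9 Ω lies inside that range.

yes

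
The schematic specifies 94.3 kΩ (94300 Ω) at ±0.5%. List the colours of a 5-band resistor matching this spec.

94300 Ω = 943 × 10^2.
9 → white
4 → yellow
3 → orange
Multiplier 10^2 → red.
±0.5% tolerance → green.

white, yellow, orange, red, green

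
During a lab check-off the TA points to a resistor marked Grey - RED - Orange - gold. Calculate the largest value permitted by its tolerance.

86100 Ω

Grey → 8 (first significant figure)
Red → 2 (second significant figure)
Orange → ×10^3 multiplier
Gold → ±5% tolerance
82 × 1000 = 82000 Ω
Largest = 82000 × (1 + 5/100) = 86100 Ω.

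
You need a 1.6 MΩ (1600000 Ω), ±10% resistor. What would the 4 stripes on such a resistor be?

1600000 Ω = 16 × 10^5.
1 → brown
6 → blue
Multiplier 10^5 → green.
±10% tolerance → silver.

brown, blue, green, silver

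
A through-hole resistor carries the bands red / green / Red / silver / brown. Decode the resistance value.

Red → 2 (first significant figure)
Green → 5 (second significant figure)
Red → 2 (third significant figure)
Silver → ×0.01 multiplier
252 × 0.01 = 2.52 Ω

2.52 Ω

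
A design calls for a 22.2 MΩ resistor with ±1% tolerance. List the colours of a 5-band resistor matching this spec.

red, red, red, green, brown

22200000 Ω = 222 × 10^5.
2 → red
2 → red
2 → red
Multiplier 10^5 → green.
±1% tolerance → brown.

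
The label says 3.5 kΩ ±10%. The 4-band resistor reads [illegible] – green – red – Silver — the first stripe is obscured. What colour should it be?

orange

3500 Ω = 35 × 10^2.
The first band gives digit 3 of the significand, and 3 is orange.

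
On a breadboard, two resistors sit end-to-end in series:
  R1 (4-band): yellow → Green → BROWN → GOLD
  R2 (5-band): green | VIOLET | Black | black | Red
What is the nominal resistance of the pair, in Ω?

R1: yellow, green → 45; brown ×10 → 450 Ω.
R2: green, violet, black → 570; black ×1 → 570 Ω.
Series: 450 + 570 = 1020 Ω.

1020 Ω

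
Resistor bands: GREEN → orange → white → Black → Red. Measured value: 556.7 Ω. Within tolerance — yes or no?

no

Green → 5 (first significant figure)
Orange → 3 (second significant figure)
White → 9 (third significant figure)
Black → ×1 multiplier
Red → ±2% tolerance
539 × 1 = 539 Ω
Allowed range: 528.22 Ω to 549.78 Ω.
556.7 Ω lies outside that range.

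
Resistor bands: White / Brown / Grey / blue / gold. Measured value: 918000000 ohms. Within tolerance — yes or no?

White → 9 (first significant figure)
Brown → 1 (second significant figure)
Grey → 8 (third significant figure)
Blue → ×10^6 multiplier
Gold → ±5% tolerance
918 × 1000000 = 918000000 Ω
Allowed range: 872100000 Ω to 963900000 Ω.
918000000 ohms lies inside that range.

yes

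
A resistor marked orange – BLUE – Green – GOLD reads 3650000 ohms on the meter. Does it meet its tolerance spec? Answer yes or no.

Orange → 3 (first significant figure)
Blue → 6 (second significant figure)
Green → ×10^5 multiplier
Gold → ±5% tolerance
36 × 100000 = 3600000 Ω
Allowed range: 3420000 Ω to 3780000 Ω.
3650000 ohms lies inside that range.

yes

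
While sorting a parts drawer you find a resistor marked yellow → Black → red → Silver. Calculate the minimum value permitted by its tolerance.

Yellow → 4 (first significant figure)
Black → 0 (second significant figure)
Red → ×10^2 multiplier
Silver → ±10% tolerance
40 × 100 = 4000 Ω
Minimum = 4000 × (1 − 10/100) = 3600 Ω.

3600 Ω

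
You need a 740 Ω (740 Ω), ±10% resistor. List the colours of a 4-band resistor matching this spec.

740 Ω = 74 × 10^1.
7 → violet
4 → yellow
Multiplier 10^1 → brown.
±10% tolerance → silver.

violet, yellow, brown, silver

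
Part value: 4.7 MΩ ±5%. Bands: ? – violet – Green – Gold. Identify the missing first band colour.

4700000 Ω = 47 × 10^5.
The first band gives digit 4 of the significand, and 4 is yellow.

yellow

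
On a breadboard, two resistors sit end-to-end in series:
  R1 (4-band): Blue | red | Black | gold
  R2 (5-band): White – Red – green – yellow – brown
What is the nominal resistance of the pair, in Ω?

9250062 Ω

R1: blue, red → 62; black ×1 → 62 Ω.
R2: white, red, green → 925; yellow ×10^4 → 9250000 Ω.
Series: 62 + 9250000 = 9250062 Ω.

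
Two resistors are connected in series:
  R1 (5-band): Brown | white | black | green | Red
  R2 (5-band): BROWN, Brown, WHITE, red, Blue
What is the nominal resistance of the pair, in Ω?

R1: brown, white, black → 190; green ×10^5 → 19000000 Ω.
R2: brown, brown, white → 119; red ×10^2 → 11900 Ω.
Series: 19000000 + 11900 = 19011900 Ω.

19011900 Ω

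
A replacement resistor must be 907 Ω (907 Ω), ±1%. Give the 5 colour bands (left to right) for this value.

white, black, violet, black, brown

907 Ω = 907 × 10^0.
9 → white
0 → black
7 → violet
Multiplier 10^0 → black.
±1% tolerance → brown.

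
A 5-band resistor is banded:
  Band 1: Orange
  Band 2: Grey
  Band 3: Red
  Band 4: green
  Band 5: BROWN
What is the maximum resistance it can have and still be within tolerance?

38582000 Ω

Orange → 3 (first significant figure)
Grey → 8 (second significant figure)
Red → 2 (third significant figure)
Green → ×10^5 multiplier
Brown → ±1% tolerance
382 × 100000 = 38200000 Ω
Maximum = 38200000 × (1 + 1/100) = 38582000 Ω.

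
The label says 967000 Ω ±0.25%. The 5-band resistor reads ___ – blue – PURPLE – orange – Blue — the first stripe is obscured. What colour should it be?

white

967000 Ω = 967 × 10^3.
The first band gives digit 9 of the significand, and 9 is white.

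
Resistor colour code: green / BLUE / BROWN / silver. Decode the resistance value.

Green → 5 (first significant figure)
Blue → 6 (second significant figure)
Brown → ×10 multiplier
56 × 10 = 560 Ω

560 Ω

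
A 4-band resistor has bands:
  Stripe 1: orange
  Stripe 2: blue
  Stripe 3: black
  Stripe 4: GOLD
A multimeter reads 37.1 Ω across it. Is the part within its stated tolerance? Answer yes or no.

yes

Orange → 3 (first significant figure)
Blue → 6 (second significant figure)
Black → ×1 multiplier
Gold → ±5% tolerance
36 × 1 = 36 Ω
Allowed range: 34.2 Ω to 37.8 Ω.
37.1 Ω lies inside that range.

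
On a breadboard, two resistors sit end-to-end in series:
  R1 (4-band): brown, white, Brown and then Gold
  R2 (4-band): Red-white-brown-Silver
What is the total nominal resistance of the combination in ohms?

R1: brown, white → 19; brown ×10 → 190 Ω.
R2: red, white → 29; brown ×10 → 290 Ω.
Series: 190 + 290 = 480 Ω.

480 Ω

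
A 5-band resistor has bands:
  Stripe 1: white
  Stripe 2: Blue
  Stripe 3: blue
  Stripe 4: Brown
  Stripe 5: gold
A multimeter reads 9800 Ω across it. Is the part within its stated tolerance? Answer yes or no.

yes

White → 9 (first significant figure)
Blue → 6 (second significant figure)
Blue → 6 (third significant figure)
Brown → ×10 multiplier
Gold → ±5% tolerance
966 × 10 = 9660 Ω
Allowed range: 9177 Ω to 10143 Ω.
9800 Ω lies inside that range.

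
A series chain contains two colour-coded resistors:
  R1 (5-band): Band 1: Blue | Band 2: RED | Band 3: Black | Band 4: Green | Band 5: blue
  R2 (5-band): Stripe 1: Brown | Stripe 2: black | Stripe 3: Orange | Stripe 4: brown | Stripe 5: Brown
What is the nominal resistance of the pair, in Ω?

R1: blue, red, black → 620; green ×10^5 → 62000000 Ω.
R2: brown, black, orange → 103; brown ×10 → 1030 Ω.
Series: 62000000 + 1030 = 62001030 Ω.

62001030 Ω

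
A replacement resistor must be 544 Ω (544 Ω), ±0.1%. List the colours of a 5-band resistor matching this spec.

green, yellow, yellow, black, violet

544 Ω = 544 × 10^0.
5 → green
4 → yellow
4 → yellow
Multiplier 10^0 → black.
±0.1% tolerance → violet.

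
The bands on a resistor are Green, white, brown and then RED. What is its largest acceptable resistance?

Green → 5 (first significant figure)
White → 9 (second significant figure)
Brown → ×10 multiplier
Red → ±2% tolerance
59 × 10 = 590 Ω
Largest = 590 × (1 + 2/100) = 601.8 Ω.

601.8 Ω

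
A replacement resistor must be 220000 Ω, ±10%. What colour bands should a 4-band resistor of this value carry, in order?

220000 Ω = 22 × 10^4.
2 → red
2 → red
Multiplier 10^4 → yellow.
±10% tolerance → silver.

red, red, yellow, silver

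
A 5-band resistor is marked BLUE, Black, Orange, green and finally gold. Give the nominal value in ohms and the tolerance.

Blue → 6 (first significant figure)
Black → 0 (second significant figure)
Orange → 3 (third significant figure)
Green → ×10^5 multiplier
Gold → ±5% tolerance
603 × 100000 = 60300000 Ω

60300000 Ω ±5%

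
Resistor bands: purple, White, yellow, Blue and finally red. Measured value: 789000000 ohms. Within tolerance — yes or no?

Violet → 7 (first significant figure)
White → 9 (second significant figure)
Yellow → 4 (third significant figure)
Blue → ×10^6 multiplier
Red → ±2% tolerance
794 × 1000000 = 794000000 Ω
Allowed range: 778120000 Ω to 809880000 Ω.
789000000 ohms lies inside that range.

yes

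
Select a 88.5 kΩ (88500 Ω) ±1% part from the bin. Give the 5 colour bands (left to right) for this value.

grey, grey, green, red, brown

88500 Ω = 885 × 10^2.
8 → grey
8 → grey
5 → green
Multiplier 10^2 → red.
±1% tolerance → brown.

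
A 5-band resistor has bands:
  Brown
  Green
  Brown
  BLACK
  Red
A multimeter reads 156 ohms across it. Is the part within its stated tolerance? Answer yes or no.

no

Brown → 1 (first significant figure)
Green → 5 (second significant figure)
Brown → 1 (third significant figure)
Black → ×1 multiplier
Red → ±2% tolerance
151 × 1 = 151 Ω
Allowed range: 147.98 Ω to 154.02 Ω.
156 ohms lies outside that range.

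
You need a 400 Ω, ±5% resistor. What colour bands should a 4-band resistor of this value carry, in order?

400 Ω = 40 × 10^1.
4 → yellow
0 → black
Multiplier 10^1 → brown.
±5% tolerance → gold.

yellow, black, brown, gold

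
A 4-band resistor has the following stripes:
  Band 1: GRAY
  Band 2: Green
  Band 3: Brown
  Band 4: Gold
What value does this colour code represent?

850 Ω

Grey → 8 (first significant figure)
Green → 5 (second significant figure)
Brown → ×10 multiplier
85 × 10 = 850 Ω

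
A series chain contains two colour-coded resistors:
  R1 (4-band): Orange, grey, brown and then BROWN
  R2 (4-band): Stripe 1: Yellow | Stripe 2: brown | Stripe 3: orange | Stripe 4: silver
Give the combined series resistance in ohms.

41380 Ω

R1: orange, grey → 38; brown ×10 → 380 Ω.
R2: yellow, brown → 41; orange ×10^3 → 41000 Ω.
Series: 380 + 41000 = 41380 Ω.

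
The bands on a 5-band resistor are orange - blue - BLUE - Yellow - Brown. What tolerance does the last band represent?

The last band, brown, is the tolerance band.
Brown corresponds to ±1%.

±1%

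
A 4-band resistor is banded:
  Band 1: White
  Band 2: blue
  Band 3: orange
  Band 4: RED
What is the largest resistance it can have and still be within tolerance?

97920 Ω

White → 9 (first significant figure)
Blue → 6 (second significant figure)
Orange → ×10^3 multiplier
Red → ±2% tolerance
96 × 1000 = 96000 Ω
Largest = 96000 × (1 + 2/100) = 97920 Ω.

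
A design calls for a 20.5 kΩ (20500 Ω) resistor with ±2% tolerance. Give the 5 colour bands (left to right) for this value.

red, black, green, red, red

20500 Ω = 205 × 10^2.
2 → red
0 → black
5 → green
Multiplier 10^2 → red.
±2% tolerance → red.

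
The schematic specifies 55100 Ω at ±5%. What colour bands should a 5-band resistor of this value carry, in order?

55100 Ω = 551 × 10^2.
5 → green
5 → green
1 → brown
Multiplier 10^2 → red.
±5% tolerance → gold.

green, green, brown, red, gold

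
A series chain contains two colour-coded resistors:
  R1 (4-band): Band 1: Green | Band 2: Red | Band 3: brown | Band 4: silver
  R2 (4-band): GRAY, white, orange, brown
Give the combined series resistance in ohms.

89520 Ω

R1: green, red → 52; brown ×10 → 520 Ω.
R2: grey, white → 89; orange ×10^3 → 89000 Ω.
Series: 520 + 89000 = 89520 Ω.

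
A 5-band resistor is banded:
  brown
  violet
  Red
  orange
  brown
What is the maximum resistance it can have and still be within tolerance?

173720 Ω

Brown → 1 (first significant figure)
Violet → 7 (second significant figure)
Red → 2 (third significant figure)
Orange → ×10^3 multiplier
Brown → ±1% tolerance
172 × 1000 = 172000 Ω
Maximum = 172000 × (1 + 1/100) = 173720 Ω.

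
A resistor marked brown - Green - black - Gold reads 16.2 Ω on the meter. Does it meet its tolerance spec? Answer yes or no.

no

Brown → 1 (first significant figure)
Green → 5 (second significant figure)
Black → ×1 multiplier
Gold → ±5% tolerance
15 × 1 = 15 Ω
Allowed range: 14.25 Ω to 15.75 Ω.
16.2 Ω lies outside that range.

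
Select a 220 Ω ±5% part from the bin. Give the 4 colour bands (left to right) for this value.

red, red, brown, gold

220 Ω = 22 × 10^1.
2 → red
2 → red
Multiplier 10^1 → brown.
±5% tolerance → gold.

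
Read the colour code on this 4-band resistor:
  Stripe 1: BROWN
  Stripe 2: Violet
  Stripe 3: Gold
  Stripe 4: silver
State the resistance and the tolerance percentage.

1.7 Ω ±10%

Brown → 1 (first significant figure)
Violet → 7 (second significant figure)
Gold → ×0.1 multiplier
Silver → ±10% tolerance
17 × 0.1 = 1.7 Ω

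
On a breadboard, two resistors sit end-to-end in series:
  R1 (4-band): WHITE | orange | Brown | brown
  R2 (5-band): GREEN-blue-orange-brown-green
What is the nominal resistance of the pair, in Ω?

R1: white, orange → 93; brown ×10 → 930 Ω.
R2: green, blue, orange → 563; brown ×10 → 5630 Ω.
Series: 930 + 5630 = 6560 Ω.

6560 Ω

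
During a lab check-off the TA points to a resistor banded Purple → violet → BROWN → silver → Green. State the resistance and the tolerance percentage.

7.71 Ω ±0.5%

Violet → 7 (first significant figure)
Violet → 7 (second significant figure)
Brown → 1 (third significant figure)
Silver → ×0.01 multiplier
Green → ±0.5% tolerance
771 × 0.01 = 7.71 Ω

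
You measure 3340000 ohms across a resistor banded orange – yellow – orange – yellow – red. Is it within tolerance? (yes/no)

Orange → 3 (first significant figure)
Yellow → 4 (second significant figure)
Orange → 3 (third significant figure)
Yellow → ×10^4 multiplier
Red → ±2% tolerance
343 × 10000 = 3430000 Ω
Allowed range: 3361400 Ω to 3498600 Ω.
3340000 ohms lies outside that range.

no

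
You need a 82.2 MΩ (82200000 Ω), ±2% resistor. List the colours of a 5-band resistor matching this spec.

grey, red, red, green, red

82200000 Ω = 822 × 10^5.
8 → grey
2 → red
2 → red
Multiplier 10^5 → green.
±2% tolerance → red.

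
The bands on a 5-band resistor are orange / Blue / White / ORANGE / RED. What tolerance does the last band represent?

±2%

The last band, red, is the tolerance band.
Red corresponds to ±2%.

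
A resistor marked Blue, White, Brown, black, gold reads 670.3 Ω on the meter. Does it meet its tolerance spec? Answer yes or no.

yes

Blue → 6 (first significant figure)
White → 9 (second significant figure)
Brown → 1 (third significant figure)
Black → ×1 multiplier
Gold → ±5% tolerance
691 × 1 = 691 Ω
Allowed range: 656.45 Ω to 725.55 Ω.
670.3 Ω lies inside that range.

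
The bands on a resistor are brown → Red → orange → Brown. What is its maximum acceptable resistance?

Brown → 1 (first significant figure)
Red → 2 (second significant figure)
Orange → ×10^3 multiplier
Brown → ±1% tolerance
12 × 1000 = 12000 Ω
Maximum = 12000 × (1 + 1/100) = 12120 Ω.

12120 Ω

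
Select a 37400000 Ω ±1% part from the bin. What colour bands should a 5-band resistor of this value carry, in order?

37400000 Ω = 374 × 10^5.
3 → orange
7 → violet
4 → yellow
Multiplier 10^5 → green.
±1% tolerance → brown.

orange, violet, yellow, green, brown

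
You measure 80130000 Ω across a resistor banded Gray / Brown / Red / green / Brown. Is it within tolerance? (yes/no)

no

Grey → 8 (first significant figure)
Brown → 1 (second significant figure)
Red → 2 (third significant figure)
Green → ×10^5 multiplier
Brown → ±1% tolerance
812 × 100000 = 81200000 Ω
Allowed range: 80388000 Ω to 82012000 Ω.
80130000 Ω lies outside that range.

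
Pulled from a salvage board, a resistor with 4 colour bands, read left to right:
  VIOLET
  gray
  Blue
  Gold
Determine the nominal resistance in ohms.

78000000 Ω

Violet → 7 (first significant figure)
Grey → 8 (second significant figure)
Blue → ×10^6 multiplier
78 × 1000000 = 78000000 Ω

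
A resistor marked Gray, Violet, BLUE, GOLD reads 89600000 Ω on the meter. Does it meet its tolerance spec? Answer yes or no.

yes

Grey → 8 (first significant figure)
Violet → 7 (second significant figure)
Blue → ×10^6 multiplier
Gold → ±5% tolerance
87 × 1000000 = 87000000 Ω
Allowed range: 82650000 Ω to 91350000 Ω.
89600000 Ω lies inside that range.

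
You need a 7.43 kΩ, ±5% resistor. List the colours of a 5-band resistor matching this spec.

violet, yellow, orange, brown, gold

7430 Ω = 743 × 10^1.
7 → violet
4 → yellow
3 → orange
Multiplier 10^1 → brown.
±5% tolerance → gold.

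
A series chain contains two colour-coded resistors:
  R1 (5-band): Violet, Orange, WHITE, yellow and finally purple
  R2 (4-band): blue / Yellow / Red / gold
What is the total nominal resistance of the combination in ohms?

R1: violet, orange, white → 739; yellow ×10^4 → 7390000 Ω.
R2: blue, yellow → 64; red ×10^2 → 6400 Ω.
Series: 7390000 + 6400 = 7396400 Ω.

7396400 Ω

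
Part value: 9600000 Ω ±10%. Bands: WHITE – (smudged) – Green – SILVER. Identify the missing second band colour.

blue

9600000 Ω = 96 × 10^5.
The second band gives digit 6 of the significand, and 6 is blue.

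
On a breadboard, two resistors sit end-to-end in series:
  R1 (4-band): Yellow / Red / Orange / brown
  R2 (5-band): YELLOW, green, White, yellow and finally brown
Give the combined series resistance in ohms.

4632000 Ω

R1: yellow, red → 42; orange ×10^3 → 42000 Ω.
R2: yellow, green, white → 459; yellow ×10^4 → 4590000 Ω.
Series: 42000 + 4590000 = 4632000 Ω.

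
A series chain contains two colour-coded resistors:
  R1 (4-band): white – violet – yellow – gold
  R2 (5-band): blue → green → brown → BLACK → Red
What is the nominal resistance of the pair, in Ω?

R1: white, violet → 97; yellow ×10^4 → 970000 Ω.
R2: blue, green, brown → 651; black ×1 → 651 Ω.
Series: 970000 + 651 = 970651 Ω.

970651 Ω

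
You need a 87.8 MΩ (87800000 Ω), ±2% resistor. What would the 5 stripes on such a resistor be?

87800000 Ω = 878 × 10^5.
8 → grey
7 → violet
8 → grey
Multiplier 10^5 → green.
±2% tolerance → red.

grey, violet, grey, green, red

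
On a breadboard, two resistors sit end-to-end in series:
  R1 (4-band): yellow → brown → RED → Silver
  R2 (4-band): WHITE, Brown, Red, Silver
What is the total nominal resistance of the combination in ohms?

13200 Ω

R1: yellow, brown → 41; red ×10^2 → 4100 Ω.
R2: white, brown → 91; red ×10^2 → 9100 Ω.
Series: 4100 + 9100 = 13200 Ω.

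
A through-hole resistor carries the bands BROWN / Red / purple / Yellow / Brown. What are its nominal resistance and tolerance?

1270000 Ω ±1%

Brown → 1 (first significant figure)
Red → 2 (second significant figure)
Violet → 7 (third significant figure)
Yellow → ×10^4 multiplier
Brown → ±1% tolerance
127 × 10000 = 1270000 Ω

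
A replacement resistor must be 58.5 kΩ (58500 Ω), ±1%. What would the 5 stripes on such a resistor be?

green, grey, green, red, brown

58500 Ω = 585 × 10^2.
5 → green
8 → grey
5 → green
Multiplier 10^2 → red.
±1% tolerance → brown.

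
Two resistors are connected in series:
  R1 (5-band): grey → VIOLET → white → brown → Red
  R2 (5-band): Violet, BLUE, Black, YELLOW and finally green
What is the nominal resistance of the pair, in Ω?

R1: grey, violet, white → 879; brown ×10 → 8790 Ω.
R2: violet, blue, black → 760; yellow ×10^4 → 7600000 Ω.
Series: 8790 + 7600000 = 7608790 Ω.

7608790 Ω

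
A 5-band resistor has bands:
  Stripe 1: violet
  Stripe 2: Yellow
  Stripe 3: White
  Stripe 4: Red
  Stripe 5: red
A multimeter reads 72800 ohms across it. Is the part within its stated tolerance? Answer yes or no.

no

Violet → 7 (first significant figure)
Yellow → 4 (second significant figure)
White → 9 (third significant figure)
Red → ×10^2 multiplier
Red → ±2% tolerance
749 × 100 = 74900 Ω
Allowed range: 73402 Ω to 76398 Ω.
72800 ohms lies outside that range.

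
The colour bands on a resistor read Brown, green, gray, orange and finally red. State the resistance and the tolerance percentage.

Brown → 1 (first significant figure)
Green → 5 (second significant figure)
Grey → 8 (third significant figure)
Orange → ×10^3 multiplier
Red → ±2% tolerance
158 × 1000 = 158000 Ω

158000 Ω ±2%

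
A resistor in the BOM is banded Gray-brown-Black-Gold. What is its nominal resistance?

Grey → 8 (first significant figure)
Brown → 1 (second significant figure)
Black → ×1 multiplier
81 × 1 = 81 Ω

81 Ω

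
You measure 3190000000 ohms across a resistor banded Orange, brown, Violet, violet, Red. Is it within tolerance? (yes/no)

yes

Orange → 3 (first significant figure)
Brown → 1 (second significant figure)
Violet → 7 (third significant figure)
Violet → ×10^7 multiplier
Red → ±2% tolerance
317 × 10000000 = 3170000000 Ω
Allowed range: 3106600000 Ω to 3233400000 Ω.
3190000000 ohms lies inside that range.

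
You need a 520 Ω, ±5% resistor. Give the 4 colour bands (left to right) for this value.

520 Ω = 52 × 10^1.
5 → green
2 → red
Multiplier 10^1 → brown.
±5% tolerance → gold.

green, red, brown, gold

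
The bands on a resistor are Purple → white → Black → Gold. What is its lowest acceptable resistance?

Violet → 7 (first significant figure)
White → 9 (second significant figure)
Black → ×1 multiplier
Gold → ±5% tolerance
79 × 1 = 79 Ω
Lowest = 79 × (1 − 5/100) = 75.05 Ω.

75.05 Ω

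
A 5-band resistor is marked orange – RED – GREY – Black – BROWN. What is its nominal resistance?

Orange → 3 (first significant figure)
Red → 2 (second significant figure)
Grey → 8 (third significant figure)
Black → ×1 multiplier
328 × 1 = 328 Ω

328 Ω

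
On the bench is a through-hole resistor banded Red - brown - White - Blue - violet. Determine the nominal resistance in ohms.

Red → 2 (first significant figure)
Brown → 1 (second significant figure)
White → 9 (third significant figure)
Blue → ×10^6 multiplier
219 × 1000000 = 219000000 Ω

219000000 Ω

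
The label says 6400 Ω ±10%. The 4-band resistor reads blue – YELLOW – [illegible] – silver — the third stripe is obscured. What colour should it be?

red

6400 Ω = 64 × 10^2.
The third band is the multiplier, 10^2, which is red.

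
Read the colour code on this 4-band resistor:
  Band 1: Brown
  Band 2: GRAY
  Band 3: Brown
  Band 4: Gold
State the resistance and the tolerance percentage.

180 Ω ±5%

Brown → 1 (first significant figure)
Grey → 8 (second significant figure)
Brown → ×10 multiplier
Gold → ±5% tolerance
18 × 10 = 180 Ω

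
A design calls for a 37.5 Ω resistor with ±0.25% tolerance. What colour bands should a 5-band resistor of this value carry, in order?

orange, violet, green, gold, blue

37.5 Ω = 375 × 10^-1.
3 → orange
7 → violet
5 → green
Multiplier 10^-1 → gold.
±0.25% tolerance → blue.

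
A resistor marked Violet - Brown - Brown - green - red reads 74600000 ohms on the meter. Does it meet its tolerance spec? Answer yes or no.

no

Violet → 7 (first significant figure)
Brown → 1 (second significant figure)
Brown → 1 (third significant figure)
Green → ×10^5 multiplier
Red → ±2% tolerance
711 × 100000 = 71100000 Ω
Allowed range: 69678000 Ω to 72522000 Ω.
74600000 ohms lies outside that range.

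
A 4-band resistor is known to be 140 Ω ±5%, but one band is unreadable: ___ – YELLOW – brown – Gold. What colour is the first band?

140 Ω = 14 × 10^1.
The first band gives digit 1 of the significand, and 1 is brown.

brown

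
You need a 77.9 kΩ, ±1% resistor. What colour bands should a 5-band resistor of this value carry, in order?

77900 Ω = 779 × 10^2.
7 → violet
7 → violet
9 → white
Multiplier 10^2 → red.
±1% tolerance → brown.

violet, violet, white, red, brown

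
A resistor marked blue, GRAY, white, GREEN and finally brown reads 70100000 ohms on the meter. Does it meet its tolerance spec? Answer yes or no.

no

Blue → 6 (first significant figure)
Grey → 8 (second significant figure)
White → 9 (third significant figure)
Green → ×10^5 multiplier
Brown → ±1% tolerance
689 × 100000 = 68900000 Ω
Allowed range: 68211000 Ω to 69589000 Ω.
70100000 ohms lies outside that range.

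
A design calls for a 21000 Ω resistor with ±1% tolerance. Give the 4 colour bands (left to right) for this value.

red, brown, orange, brown

21000 Ω = 21 × 10^3.
2 → red
1 → brown
Multiplier 10^3 → orange.
±1% tolerance → brown.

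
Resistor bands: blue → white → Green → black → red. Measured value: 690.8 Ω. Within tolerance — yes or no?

yes

Blue → 6 (first significant figure)
White → 9 (second significant figure)
Green → 5 (third significant figure)
Black → ×1 multiplier
Red → ±2% tolerance
695 × 1 = 695 Ω
Allowed range: 681.1 Ω to 708.9 Ω.
690.8 Ω lies inside that range.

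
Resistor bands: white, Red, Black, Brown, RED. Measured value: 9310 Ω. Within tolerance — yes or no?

White → 9 (first significant figure)
Red → 2 (second significant figure)
Black → 0 (third significant figure)
Brown → ×10 multiplier
Red → ±2% tolerance
920 × 10 = 9200 Ω
Allowed range: 9016 Ω to 9384 Ω.
9310 Ω lies inside that range.

yes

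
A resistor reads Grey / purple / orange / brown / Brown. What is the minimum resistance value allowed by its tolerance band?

Grey → 8 (first significant figure)
Violet → 7 (second significant figure)
Orange → 3 (third significant figure)
Brown → ×10 multiplier
Brown → ±1% tolerance
873 × 10 = 8730 Ω
Minimum = 8730 × (1 − 1/100) = 8642.7 Ω.

8642.7 Ω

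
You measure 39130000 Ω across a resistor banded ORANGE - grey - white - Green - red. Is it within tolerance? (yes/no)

yes

Orange → 3 (first significant figure)
Grey → 8 (second significant figure)
White → 9 (third significant figure)
Green → ×10^5 multiplier
Red → ±2% tolerance
389 × 100000 = 38900000 Ω
Allowed range: 38122000 Ω to 39678000 Ω.
39130000 Ω lies inside that range.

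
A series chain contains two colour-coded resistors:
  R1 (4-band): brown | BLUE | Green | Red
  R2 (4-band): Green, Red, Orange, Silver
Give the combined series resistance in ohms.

R1: brown, blue → 16; green ×10^5 → 1600000 Ω.
R2: green, red → 52; orange ×10^3 → 52000 Ω.
Series: 1600000 + 52000 = 1652000 Ω.

1652000 Ω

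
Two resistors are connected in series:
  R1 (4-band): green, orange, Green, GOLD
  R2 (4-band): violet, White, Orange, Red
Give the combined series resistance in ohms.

R1: green, orange → 53; green ×10^5 → 5300000 Ω.
R2: violet, white → 79; orange ×10^3 → 79000 Ω.
Series: 5300000 + 79000 = 5379000 Ω.

5379000 Ω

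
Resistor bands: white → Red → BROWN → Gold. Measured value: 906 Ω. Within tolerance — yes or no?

White → 9 (first significant figure)
Red → 2 (second significant figure)
Brown → ×10 multiplier
Gold → ±5% tolerance
92 × 10 = 920 Ω
Allowed range: 874 Ω to 966 Ω.
906 Ω lies inside that range.

yes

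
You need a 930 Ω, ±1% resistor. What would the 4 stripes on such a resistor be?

930 Ω = 93 × 10^1.
9 → white
3 → orange
Multiplier 10^1 → brown.
±1% tolerance → brown.

white, orange, brown, brown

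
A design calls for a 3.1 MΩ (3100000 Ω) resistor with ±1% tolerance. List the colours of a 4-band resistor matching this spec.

orange, brown, green, brown

3100000 Ω = 31 × 10^5.
3 → orange
1 → brown
Multiplier 10^5 → green.
±1% tolerance → brown.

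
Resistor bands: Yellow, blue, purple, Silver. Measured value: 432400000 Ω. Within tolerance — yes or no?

Yellow → 4 (first significant figure)
Blue → 6 (second significant figure)
Violet → ×10^7 multiplier
Silver → ±10% tolerance
46 × 10000000 = 460000000 Ω
Allowed range: 414000000 Ω to 506000000 Ω.
432400000 Ω lies inside that range.

yes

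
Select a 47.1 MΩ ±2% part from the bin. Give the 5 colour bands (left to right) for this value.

47100000 Ω = 471 × 10^5.
4 → yellow
7 → violet
1 → brown
Multiplier 10^5 → green.
±2% tolerance → red.

yellow, violet, brown, green, red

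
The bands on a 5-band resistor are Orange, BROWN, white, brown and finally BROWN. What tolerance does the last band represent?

±1%

The last band, brown, is the tolerance band.
Brown corresponds to ±1%.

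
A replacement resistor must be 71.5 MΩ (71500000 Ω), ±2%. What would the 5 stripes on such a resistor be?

71500000 Ω = 715 × 10^5.
7 → violet
1 → brown
5 → green
Multiplier 10^5 → green.
±2% tolerance → red.

violet, brown, green, green, red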